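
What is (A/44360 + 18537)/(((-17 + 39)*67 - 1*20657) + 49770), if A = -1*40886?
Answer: 411130217/678419660 ≈ 0.60601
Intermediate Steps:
A = -40886
(A/44360 + 18537)/(((-17 + 39)*67 - 1*20657) + 49770) = (-40886/44360 + 18537)/(((-17 + 39)*67 - 1*20657) + 49770) = (-40886*1/44360 + 18537)/((22*67 - 20657) + 49770) = (-20443/22180 + 18537)/((1474 - 20657) + 49770) = 411130217/(22180*(-19183 + 49770)) = (411130217/22180)/30587 = (411130217/22180)*(1/30587) = 411130217/678419660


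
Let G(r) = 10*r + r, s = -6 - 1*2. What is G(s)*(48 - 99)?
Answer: 4488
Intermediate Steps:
s = -8 (s = -6 - 2 = -8)
G(r) = 11*r
G(s)*(48 - 99) = (11*(-8))*(48 - 99) = -88*(-51) = 4488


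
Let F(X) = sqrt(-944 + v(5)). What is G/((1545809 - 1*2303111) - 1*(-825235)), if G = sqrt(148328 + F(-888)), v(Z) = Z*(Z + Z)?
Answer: sqrt(148328 + I*sqrt(894))/67933 ≈ 0.0056693 + 5.7141e-7*I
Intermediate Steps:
v(Z) = 2*Z**2 (v(Z) = Z*(2*Z) = 2*Z**2)
F(X) = I*sqrt(894) (F(X) = sqrt(-944 + 2*5**2) = sqrt(-944 + 2*25) = sqrt(-944 + 50) = sqrt(-894) = I*sqrt(894))
G = sqrt(148328 + I*sqrt(894)) ≈ 385.13 + 0.039*I
G/((1545809 - 1*2303111) - 1*(-825235)) = sqrt(148328 + I*sqrt(894))/((1545809 - 1*2303111) - 1*(-825235)) = sqrt(148328 + I*sqrt(894))/((1545809 - 2303111) + 825235) = sqrt(148328 + I*sqrt(894))/(-757302 + 825235) = sqrt(148328 + I*sqrt(894))/67933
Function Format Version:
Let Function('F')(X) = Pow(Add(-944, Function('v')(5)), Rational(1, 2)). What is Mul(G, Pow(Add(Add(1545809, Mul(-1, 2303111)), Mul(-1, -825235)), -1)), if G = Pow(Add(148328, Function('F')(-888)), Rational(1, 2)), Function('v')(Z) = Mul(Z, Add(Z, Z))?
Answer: Mul(Rational(1, 67933), Pow(Add(148328, Mul(I, Pow(894, Rational(1, 2)))), Rational(1, 2))) ≈ Add(0.0056693, Mul(5.7141e-7, I))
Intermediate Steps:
Function('v')(Z) = Mul(2, Pow(Z, 2)) (Function('v')(Z) = Mul(Z, Mul(2, Z)) = Mul(2, Pow(Z, 2)))
Function('F')(X) = Mul(I, Pow(894, Rational(1, 2))) (Function('F')(X) = Pow(Add(-944, Mul(2, Pow(5, 2))), Rational(1, 2)) = Pow(Add(-944, Mul(2, 25)), Rational(1, 2)) = Pow(Add(-944, 50), Rational(1, 2)) = Pow(-894, Rational(1, 2)) = Mul(I, Pow(894, Rational(1, 2))))
G = Pow(Add(148328, Mul(I, Pow(894, Rational(1, 2)))), Rational(1, 2)) ≈ Add(385.13, Mul(0.039, I))
Mul(G, Pow(Add(Add(1545809, Mul(-1, 2303111)), Mul(-1, -825235)), -1)) = Mul(Pow(Add(148328, Mul(I, Pow(894, Rational(1, 2)))), Rational(1, 2)), Pow(Add(Add(1545809, Mul(-1, 2303111)), Mul(-1, -825235)), -1)) = Mul(Pow(Add(148328, Mul(I, Pow(894, Rational(1, 2)))), Rational(1, 2)), Pow(Add(Add(1545809, -2303111), 825235), -1)) = Mul(Pow(Add(148328, Mul(I, Pow(894, Rational(1, 2)))), Rational(1, 2)), Pow(Add(-757302, 825235), -1)) = Mul(Pow(Add(148328, Mul(I, Pow(894, Rational(1, 2)))), Rational(1, 2)), Pow(67933, -1)) = Mul(Pow(Add(148328, Mul(I, Pow(894, Rational(1, 2)))), Rational(1, 2)), Rational(1, 67933)) = Mul(Rational(1, 67933), Pow(Add(148328, Mul(I, Pow(894, Rational(1, 2)))), Rational(1, 2)))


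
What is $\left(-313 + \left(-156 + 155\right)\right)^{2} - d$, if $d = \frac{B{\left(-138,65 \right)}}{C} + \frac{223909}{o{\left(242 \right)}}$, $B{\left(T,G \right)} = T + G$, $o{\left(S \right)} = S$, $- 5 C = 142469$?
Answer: $\frac{3367443213157}{34477498} \approx 97671.0$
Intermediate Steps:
$C = - \frac{142469}{5}$ ($C = \left(- \frac{1}{5}\right) 142469 = - \frac{142469}{5} \approx -28494.0$)
$B{\left(T,G \right)} = G + T$
$d = \frac{31900179651}{34477498}$ ($d = \frac{65 - 138}{- \frac{142469}{5}} + \frac{223909}{242} = \left(-73\right) \left(- \frac{5}{142469}\right) + 223909 \cdot \frac{1}{242} = \frac{365}{142469} + \frac{223909}{242} = \frac{31900179651}{34477498} \approx 925.25$)
$\left(-313 + \left(-156 + 155\right)\right)^{2} - d = \left(-313 + \left(-156 + 155\right)\right)^{2} - \frac{31900179651}{34477498} = \left(-313 - 1\right)^{2} - \frac{31900179651}{34477498} = \left(-314\right)^{2} - \frac{31900179651}{34477498} = 98596 - \frac{31900179651}{34477498} = \frac{3367443213157}{34477498}$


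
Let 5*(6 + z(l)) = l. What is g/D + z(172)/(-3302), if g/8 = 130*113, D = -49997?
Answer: -973677387/412725235 ≈ -2.3591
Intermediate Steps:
g = 117520 (g = 8*(130*113) = 8*14690 = 117520)
z(l) = -6 + l/5
g/D + z(172)/(-3302) = 117520/(-49997) + (-6 + (⅕)*172)/(-3302) = 117520*(-1/49997) + (-6 + 172/5)*(-1/3302) = -117520/49997 + (142/5)*(-1/3302) = -117520/49997 - 71/8255 = -973677387/412725235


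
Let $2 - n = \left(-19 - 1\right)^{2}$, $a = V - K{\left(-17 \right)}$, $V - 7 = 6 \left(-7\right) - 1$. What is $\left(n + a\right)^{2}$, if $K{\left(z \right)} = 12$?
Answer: $198916$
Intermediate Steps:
$V = -36$ ($V = 7 + \left(6 \left(-7\right) - 1\right) = 7 - 43 = -36$)
$a = -48$ ($a = -36 - 12 = -48$)
$n = -398$ ($n = 2 - \left(-19 - 1\right)^{2} = 2 - \left(-20\right)^{2} = 2 - 400 = -398$)
$\left(n + a\right)^{2} = \left(-398 - 48\right)^{2} = \left(-446\right)^{2} = 198916$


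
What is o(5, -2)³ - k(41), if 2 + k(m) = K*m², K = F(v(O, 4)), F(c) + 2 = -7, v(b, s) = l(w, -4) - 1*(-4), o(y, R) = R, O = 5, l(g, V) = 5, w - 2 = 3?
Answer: 15123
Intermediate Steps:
w = 5 (w = 2 + 3 = 5)
v(b, s) = 9 (v(b, s) = 5 - 1*(-4) = 5 + 4 = 9)
F(c) = -9 (F(c) = -2 - 7 = -9)
K = -9
k(m) = -2 - 9*m²
o(5, -2)³ - k(41) = (-2)³ - (-2 - 9*41²) = -8 - (-2 - 9*1681) = -8 - (-2 - 15129) = -8 - 1*(-15131) = -8 + 15131 = 15123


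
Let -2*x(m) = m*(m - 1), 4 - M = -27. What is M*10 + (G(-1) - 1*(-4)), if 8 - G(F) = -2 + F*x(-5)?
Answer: 309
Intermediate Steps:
M = 31 (M = 4 - 1*(-27) = 4 + 27 = 31)
x(m) = -m*(-1 + m)/2 (x(m) = -m*(m - 1)/2 = -m*(-1 + m)/2)
G(F) = 10 + 15*F (G(F) = 8 - (-2 + F*((½)*(-5)*(1 - 1*(-5)))) = 8 - (-2 + F*((½)*(-5)*(1 + 5))) = 8 - (-2 + F*((½)*(-5)*6)) = 8 - (-2 + F*(-15)) = 8 - (-2 - 15*F) = 8 + (2 + 15*F) = 10 + 15*F)
M*10 + (G(-1) - 1*(-4)) = 31*10 + ((10 + 15*(-1)) - 1*(-4)) = 310 + ((10 - 15) + 4) = 310 + (-5 + 4) = 310 - 1 = 309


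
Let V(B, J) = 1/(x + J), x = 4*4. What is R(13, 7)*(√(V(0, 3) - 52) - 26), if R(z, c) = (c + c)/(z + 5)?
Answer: -182/9 + 7*I*√18753/171 ≈ -20.222 + 5.6058*I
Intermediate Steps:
x = 16
R(z, c) = 2*c/(5 + z) (R(z, c) = (2*c)/(5 + z) = 2*c/(5 + z))
V(B, J) = 1/(16 + J)
R(13, 7)*(√(V(0, 3) - 52) - 26) = (2*7/(5 + 13))*(√(1/(16 + 3) - 52) - 26) = (2*7/18)*(√(1/19 - 52) - 26) = (2*7*(1/18))*(√(1/19 - 52) - 26) = 7*(√(-987/19) - 26)/9 = 7*(I*√18753/19 - 26)/9 = 7*(-26 + I*√18753/19)/9 = -182/9 + 7*I*√18753/171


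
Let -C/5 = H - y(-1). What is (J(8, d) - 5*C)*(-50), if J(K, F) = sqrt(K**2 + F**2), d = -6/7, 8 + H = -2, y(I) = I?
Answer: 11250 - 100*sqrt(793)/7 ≈ 10848.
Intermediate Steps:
H = -10 (H = -8 - 2 = -10)
d = -6/7 (d = -6*1/7 = -6/7 ≈ -0.85714)
C = 45 (C = -5*(-10 - 1*(-1)) = -5*(-10 + 1) = -5*(-9) = 45)
J(K, F) = sqrt(F**2 + K**2)
(J(8, d) - 5*C)*(-50) = (sqrt((-6/7)**2 + 8**2) - 5*45)*(-50) = (sqrt(36/49 + 64) - 225)*(-50) = (sqrt(3172/49) - 225)*(-50) = (2*sqrt(793)/7 - 225)*(-50) = (-225 + 2*sqrt(793)/7)*(-50) = 11250 - 100*sqrt(793)/7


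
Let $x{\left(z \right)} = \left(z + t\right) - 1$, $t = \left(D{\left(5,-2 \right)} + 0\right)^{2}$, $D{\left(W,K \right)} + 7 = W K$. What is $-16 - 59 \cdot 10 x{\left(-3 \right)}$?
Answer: $-168166$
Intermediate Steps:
$D{\left(W,K \right)} = -7 + K W$ ($D{\left(W,K \right)} = -7 + W K = -7 + K W$)
$t = 289$ ($t = \left(\left(-7 - 10\right) + 0\right)^{2} = \left(-17 + 0\right)^{2} = \left(-17\right)^{2} = 289$)
$x{\left(z \right)} = 288 + z$ ($x{\left(z \right)} = \left(z + 289\right) - 1 = \left(289 + z\right) - 1 = 288 + z$)
$-16 - 59 \cdot 10 x{\left(-3 \right)} = -16 - 59 \cdot 10 \left(288 - 3\right) = -16 - 59 \cdot 10 \cdot 285 = -16 - 168150 = -168166$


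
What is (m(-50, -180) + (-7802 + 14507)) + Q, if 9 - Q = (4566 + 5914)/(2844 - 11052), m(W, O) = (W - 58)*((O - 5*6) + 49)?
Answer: 12364981/513 ≈ 24103.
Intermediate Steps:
m(W, O) = (-58 + W)*(19 + O) (m(W, O) = (-58 + W)*((O - 30) + 49) = (-58 + W)*((-30 + O) + 49) = (-58 + W)*(19 + O))
Q = 5272/513 (Q = 9 - (4566 + 5914)/(2844 - 11052) = 9 - 10480/(-8208) = 9 - 10480*(-1)/8208 = 9 - 1*(-655/513) = 9 + 655/513 = 5272/513 ≈ 10.277)
(m(-50, -180) + (-7802 + 14507)) + Q = ((-1102 - 58*(-180) + 19*(-50) - 180*(-50)) + (-7802 + 14507)) + 5272/513 = ((-1102 + 10440 - 950 + 9000) + 6705) + 5272/513 = (17388 + 6705) + 5272/513 = 24093 + 5272/513 = 12364981/513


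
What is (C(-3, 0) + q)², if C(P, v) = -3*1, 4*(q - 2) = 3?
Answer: 1/16 ≈ 0.062500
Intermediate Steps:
q = 11/4 (q = 2 + (¼)*3 = 2 + ¾ = 11/4 ≈ 2.7500)
C(P, v) = -3
(C(-3, 0) + q)² = (-3 + 11/4)² = (-¼)² = 1/16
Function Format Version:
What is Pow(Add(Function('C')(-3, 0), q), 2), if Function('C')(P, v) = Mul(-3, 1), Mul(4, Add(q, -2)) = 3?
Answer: Rational(1, 16) ≈ 0.062500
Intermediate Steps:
q = Rational(11, 4) (q = Add(2, Mul(Rational(1, 4), 3)) = Add(2, Rational(3, 4)) = Rational(11, 4) ≈ 2.7500)
Function('C')(P, v) = -3
Pow(Add(Function('C')(-3, 0), q), 2) = Pow(Add(-3, Rational(11, 4)), 2) = Pow(Rational(-1, 4), 2) = Rational(1, 16)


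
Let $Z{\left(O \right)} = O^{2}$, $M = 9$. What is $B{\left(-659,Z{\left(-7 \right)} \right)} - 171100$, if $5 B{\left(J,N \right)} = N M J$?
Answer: $- \frac{1146119}{5} \approx -2.2922 \cdot 10^{5}$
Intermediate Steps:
$B{\left(J,N \right)} = \frac{9 J N}{5}$ ($B{\left(J,N \right)} = \frac{N 9 J}{5} = \frac{9 N J}{5} = \frac{9 J N}{5}$)
$B{\left(-659,Z{\left(-7 \right)} \right)} - 171100 = \frac{9}{5} \left(-659\right) \left(-7\right)^{2} - 171100 = \frac{9}{5} \left(-659\right) 49 - 171100 = - \frac{290619}{5} - 171100 = - \frac{1146119}{5}$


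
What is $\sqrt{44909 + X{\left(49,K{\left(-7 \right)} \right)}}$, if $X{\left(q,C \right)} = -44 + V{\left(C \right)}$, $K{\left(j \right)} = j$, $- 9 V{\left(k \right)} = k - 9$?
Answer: $\frac{\sqrt{403801}}{3} \approx 211.82$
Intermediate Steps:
$V{\left(k \right)} = 1 - \frac{k}{9}$ ($V{\left(k \right)} = - \frac{k - 9}{9} = - \frac{-9 + k}{9} = 1 - \frac{k}{9}$)
$X{\left(q,C \right)} = -43 - \frac{C}{9}$ ($X{\left(q,C \right)} = -44 - \left(-1 + \frac{C}{9}\right) = -43 - \frac{C}{9}$)
$\sqrt{44909 + X{\left(49,K{\left(-7 \right)} \right)}} = \sqrt{44909 - \frac{380}{9}} = \sqrt{\frac{403801}{9}} = \frac{\sqrt{403801}}{3}$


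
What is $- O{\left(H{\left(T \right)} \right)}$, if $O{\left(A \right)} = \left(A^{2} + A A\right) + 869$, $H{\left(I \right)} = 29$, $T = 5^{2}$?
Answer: $-2551$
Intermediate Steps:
$T = 25$
$O{\left(A \right)} = 869 + 2 A^{2}$ ($O{\left(A \right)} = \left(A^{2} + A^{2}\right) + 869 = 2 A^{2} + 869 = 869 + 2 A^{2}$)
$- O{\left(H{\left(T \right)} \right)} = - (869 + 2 \cdot 29^{2}) = - (869 + 2 \cdot 841) = - (869 + 1682) = \left(-1\right) 2551 = -2551$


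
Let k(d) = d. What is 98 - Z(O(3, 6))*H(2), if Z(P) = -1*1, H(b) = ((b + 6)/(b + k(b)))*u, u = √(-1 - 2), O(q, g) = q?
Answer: 98 + 2*I*√3 ≈ 98.0 + 3.4641*I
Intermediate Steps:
u = I*√3 (u = √(-3) = I*√3 ≈ 1.732*I)
H(b) = I*√3*(6 + b)/(2*b) (H(b) = ((b + 6)/(b + b))*(I*√3) = ((6 + b)/((2*b)))*(I*√3) = ((6 + b)*(1/(2*b)))*(I*√3) = ((6 + b)/(2*b))*(I*√3) = I*√3*(6 + b)/(2*b))
Z(P) = -1
98 - Z(O(3, 6))*H(2) = 98 - (-1)*(½)*I*√3*(6 + 2)/2 = 98 - (-1)*(½)*I*√3*(½)*8 = 98 - (-1)*2*I*√3 = 98 - (-2)*I*√3 = 98 + 2*I*√3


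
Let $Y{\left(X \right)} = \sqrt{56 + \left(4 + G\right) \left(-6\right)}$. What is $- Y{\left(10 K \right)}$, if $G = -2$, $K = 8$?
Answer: $- 2 \sqrt{11} \approx -6.6332$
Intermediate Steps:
$Y{\left(X \right)} = 2 \sqrt{11}$ ($Y{\left(X \right)} = \sqrt{56 + \left(4 - 2\right) \left(-6\right)} = \sqrt{56 + 2 \left(-6\right)} = \sqrt{56 - 12} = \sqrt{44} = 2 \sqrt{11}$)
$- Y{\left(10 K \right)} = - 2 \sqrt{11}$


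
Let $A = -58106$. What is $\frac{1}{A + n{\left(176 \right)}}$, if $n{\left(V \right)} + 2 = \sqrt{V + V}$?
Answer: $- \frac{14527}{844134828} - \frac{\sqrt{22}}{844134828} \approx -1.7215 \cdot 10^{-5}$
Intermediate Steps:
$n{\left(V \right)} = -2 + \sqrt{2} \sqrt{V}$ ($n{\left(V \right)} = -2 + \sqrt{V + V} = -2 + \sqrt{2 V} = -2 + \sqrt{2} \sqrt{V}$)
$\frac{1}{A + n{\left(176 \right)}} = \frac{1}{-58106 - \left(2 - \sqrt{2} \sqrt{176}\right)} = \frac{1}{-58106 - \left(2 - \sqrt{2} \cdot 4 \sqrt{11}\right)} = \frac{1}{-58106 - \left(2 - 4 \sqrt{22}\right)} = \frac{1}{-58108 + 4 \sqrt{22}}$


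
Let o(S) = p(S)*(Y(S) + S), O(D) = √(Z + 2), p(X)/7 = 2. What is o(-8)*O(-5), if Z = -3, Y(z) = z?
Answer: -224*I ≈ -224.0*I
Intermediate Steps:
p(X) = 14 (p(X) = 7*2 = 14)
O(D) = I (O(D) = √(-3 + 2) = √(-1) = I)
o(S) = 28*S (o(S) = 14*(S + S) = 14*(2*S) = 28*S)
o(-8)*O(-5) = (28*(-8))*I = -224*I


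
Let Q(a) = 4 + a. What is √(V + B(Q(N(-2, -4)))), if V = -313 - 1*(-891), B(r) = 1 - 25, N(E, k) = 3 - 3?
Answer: √554 ≈ 23.537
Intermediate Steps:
N(E, k) = 0
B(r) = -24
V = 578 (V = -313 + 891 = 578)
√(V + B(Q(N(-2, -4)))) = √(578 - 24) = √554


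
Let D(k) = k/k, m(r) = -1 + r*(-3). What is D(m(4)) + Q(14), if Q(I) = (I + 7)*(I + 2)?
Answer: 337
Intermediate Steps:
Q(I) = (2 + I)*(7 + I) (Q(I) = (7 + I)*(2 + I) = (2 + I)*(7 + I))
m(r) = -1 - 3*r
D(k) = 1
D(m(4)) + Q(14) = 1 + (14 + 14² + 9*14) = 1 + (14 + 196 + 126) = 1 + 336 = 337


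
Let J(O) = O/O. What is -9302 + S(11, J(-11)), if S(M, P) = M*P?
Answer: -9291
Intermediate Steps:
J(O) = 1
-9302 + S(11, J(-11)) = -9302 + 11*1 = -9302 + 11 = -9291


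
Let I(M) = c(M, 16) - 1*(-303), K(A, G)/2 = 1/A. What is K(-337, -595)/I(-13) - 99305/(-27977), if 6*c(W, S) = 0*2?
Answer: 100396801/28284747 ≈ 3.5495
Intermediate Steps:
K(A, G) = 2/A
c(W, S) = 0 (c(W, S) = (0*2)/6 = (1/6)*0 = 0)
I(M) = 303 (I(M) = 0 - 1*(-303) = 0 + 303 = 303)
K(-337, -595)/I(-13) - 99305/(-27977) = (2/(-337))/303 - 99305/(-27977) = (2*(-1/337))*(1/303) - 99305*(-1/27977) = -2/337*1/303 + 99305/27977 = -2/102111 + 99305/27977 = 100396801/28284747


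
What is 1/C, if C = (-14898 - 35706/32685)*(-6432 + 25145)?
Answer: -10895/3037599177356 ≈ -3.5867e-9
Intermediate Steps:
C = -3037599177356/10895 (C = (-14898 - 35706*1/32685)*18713 = (-14898 - 11902/10895)*18713 = -162325612/10895*18713 = -3037599177356/10895 ≈ -2.7881e+8)
1/C = 1/(-3037599177356/10895) = -10895/3037599177356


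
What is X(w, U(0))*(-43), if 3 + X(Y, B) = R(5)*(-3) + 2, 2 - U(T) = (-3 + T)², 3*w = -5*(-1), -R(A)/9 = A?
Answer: -5762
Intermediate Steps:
R(A) = -9*A
w = 5/3 (w = (-5*(-1))/3 = (⅓)*5 = 5/3 ≈ 1.6667)
U(T) = 2 - (-3 + T)²
X(Y, B) = 134 (X(Y, B) = -3 + (-9*5*(-3) + 2) = -3 + (-45*(-3) + 2) = -3 + (135 + 2) = -3 + 137 = 134)
X(w, U(0))*(-43) = 134*(-43) = -5762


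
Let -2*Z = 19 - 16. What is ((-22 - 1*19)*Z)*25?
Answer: 3075/2 ≈ 1537.5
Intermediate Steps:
Z = -3/2 (Z = -(19 - 16)/2 = -½*3 = -3/2 ≈ -1.5000)
((-22 - 1*19)*Z)*25 = ((-22 - 1*19)*(-3/2))*25 = ((-22 - 19)*(-3/2))*25 = -41*(-3/2)*25 = (123/2)*25 = 3075/2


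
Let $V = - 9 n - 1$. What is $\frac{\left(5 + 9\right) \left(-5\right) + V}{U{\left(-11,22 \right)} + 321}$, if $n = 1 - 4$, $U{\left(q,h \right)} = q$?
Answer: $- \frac{22}{155} \approx -0.14194$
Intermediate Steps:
$n = -3$ ($n = 1 - 4 = -3$)
$V = 26$ ($V = \left(-9\right) \left(-3\right) - 1 = 27 - 1 = 26$)
$\frac{\left(5 + 9\right) \left(-5\right) + V}{U{\left(-11,22 \right)} + 321} = \frac{\left(5 + 9\right) \left(-5\right) + 26}{-11 + 321} = \frac{14 \left(-5\right) + 26}{310} = \left(-70 + 26\right) \frac{1}{310} = \left(-44\right) \frac{1}{310} = - \frac{22}{155}$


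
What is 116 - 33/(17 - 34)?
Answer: 2005/17 ≈ 117.94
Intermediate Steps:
116 - 33/(17 - 34) = 116 - 33/(-17) = 116 - 33*(-1/17) = 116 + 33/17 = 2005/17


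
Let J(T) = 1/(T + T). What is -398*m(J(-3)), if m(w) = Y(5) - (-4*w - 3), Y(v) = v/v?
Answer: -3980/3 ≈ -1326.7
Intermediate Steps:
Y(v) = 1
J(T) = 1/(2*T)
m(w) = 4 + 4*w (m(w) = 1 - (-4*w - 3) = 1 - (-3 - 4*w) = 1 + (3 + 4*w) = 4 + 4*w)
-398*m(J(-3)) = -398*(4 + 4*((1/2)/(-3))) = -398*(4 + 4*((1/2)*(-1/3))) = -398*(4 + 4*(-1/6)) = -398*(4 - 2/3) = -398*10/3 = -3980/3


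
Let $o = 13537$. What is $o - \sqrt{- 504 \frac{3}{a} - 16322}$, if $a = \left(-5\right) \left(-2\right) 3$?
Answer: $13537 - \frac{61 i \sqrt{110}}{5} \approx 13537.0 - 127.95 i$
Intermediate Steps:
$a = 30$ ($a = 10 \cdot 3 = 30$)
$o - \sqrt{- 504 \frac{3}{a} - 16322} = 13537 - \sqrt{- 504 \cdot \frac{3}{30} - 16322} = 13537 - \sqrt{- 504 \cdot 3 \cdot \frac{1}{30} - 16322} = 13537 - \sqrt{\left(-504\right) \frac{1}{10} - 16322} = 13537 - \sqrt{- \frac{252}{5} - 16322} = 13537 - \sqrt{- \frac{81862}{5}} = 13537 - \frac{61 i \sqrt{110}}{5}$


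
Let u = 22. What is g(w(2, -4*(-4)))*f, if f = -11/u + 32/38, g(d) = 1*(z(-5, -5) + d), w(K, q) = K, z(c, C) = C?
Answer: -39/38 ≈ -1.0263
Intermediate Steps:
g(d) = -5 + d (g(d) = 1*(-5 + d) = -5 + d)
f = 13/38 (f = -11/22 + 32/38 = -11*1/22 + 32*(1/38) = -½ + 16/19 = 13/38 ≈ 0.34211)
g(w(2, -4*(-4)))*f = (-5 + 2)*(13/38) = -3*13/38 = -39/38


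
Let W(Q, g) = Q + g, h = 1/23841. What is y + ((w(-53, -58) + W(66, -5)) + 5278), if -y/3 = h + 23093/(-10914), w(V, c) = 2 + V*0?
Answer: 154598160859/28911186 ≈ 5347.3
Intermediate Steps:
h = 1/23841 ≈ 4.1945e-5
w(V, c) = 2 (w(V, c) = 2 + 0 = 2)
y = 183516433/28911186 (y = -3*(1/23841 + 23093/(-10914)) = -3*(1/23841 + 23093*(-1/10914)) = -3*(1/23841 - 23093/10914) = -3*(-183516433/86733558) = 183516433/28911186 ≈ 6.3476)
y + ((w(-53, -58) + W(66, -5)) + 5278) = 183516433/28911186 + ((2 + (66 - 5)) + 5278) = 183516433/28911186 + ((2 + 61) + 5278) = 183516433/28911186 + (63 + 5278) = 183516433/28911186 + 5341 = 154598160859/28911186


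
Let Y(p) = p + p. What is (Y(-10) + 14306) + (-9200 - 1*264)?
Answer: 4822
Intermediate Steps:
Y(p) = 2*p
(Y(-10) + 14306) + (-9200 - 1*264) = (2*(-10) + 14306) + (-9200 - 1*264) = (-20 + 14306) + (-9200 - 264) = 14286 - 9464 = 4822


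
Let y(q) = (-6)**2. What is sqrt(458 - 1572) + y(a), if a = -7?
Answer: 36 + I*sqrt(1114) ≈ 36.0 + 33.377*I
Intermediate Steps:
y(q) = 36
sqrt(458 - 1572) + y(a) = sqrt(458 - 1572) + 36 = sqrt(-1114) + 36 = I*sqrt(1114) + 36 = 36 + I*sqrt(1114)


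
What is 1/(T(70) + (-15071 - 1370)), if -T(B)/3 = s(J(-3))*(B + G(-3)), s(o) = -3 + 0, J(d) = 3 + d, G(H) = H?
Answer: -1/15838 ≈ -6.3139e-5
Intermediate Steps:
s(o) = -3
T(B) = -27 + 9*B (T(B) = -(-9)*(B - 3) = -(-9)*(-3 + B) = -3*(9 - 3*B) = -27 + 9*B)
1/(T(70) + (-15071 - 1370)) = 1/((-27 + 9*70) + (-15071 - 1370)) = 1/((-27 + 630) - 16441) = 1/(603 - 16441) = 1/(-15838) = -1/15838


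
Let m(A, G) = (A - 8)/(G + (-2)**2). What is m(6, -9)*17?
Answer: 34/5 ≈ 6.8000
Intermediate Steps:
m(A, G) = (-8 + A)/(4 + G) (m(A, G) = (-8 + A)/(G + 4) = (-8 + A)/(4 + G))
m(6, -9)*17 = ((-8 + 6)/(4 - 9))*17 = (-2/(-5))*17 = -1/5*(-2)*17 = (2/5)*17 = 34/5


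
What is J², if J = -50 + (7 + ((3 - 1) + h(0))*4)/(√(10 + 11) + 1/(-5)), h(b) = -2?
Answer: 342625175/137288 - 4578875*√21/137288 ≈ 2342.8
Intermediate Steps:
J = -50 + 7/(-⅕ + √21) (J = -50 + (7 + ((3 - 1) - 2)*4)/(√(10 + 11) + 1/(-5)) = -50 + (7 + (2 - 2)*4)/(√21 - ⅕) = -50 + (7 + 0*4)/(-⅕ + √21) = -50 + (7 + 0)/(-⅕ + √21) = -50 + 7/(-⅕ + √21) ≈ -48.403)
J² = (-26165/524 + 175*√21/524)²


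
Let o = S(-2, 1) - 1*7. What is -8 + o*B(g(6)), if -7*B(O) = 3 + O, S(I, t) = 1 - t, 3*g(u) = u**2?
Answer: 7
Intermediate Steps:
g(u) = u**2/3
o = -7 (o = (1 - 1*1) - 1*7 = (1 - 1) - 7 = 0 - 7 = -7)
B(O) = -3/7 - O/7 (B(O) = -(3 + O)/7 = -3/7 - O/7)
-8 + o*B(g(6)) = -8 - 7*(-3/7 - 6**2/21) = -8 - 7*(-3/7 - 36/21) = -8 - 7*(-3/7 - 1/7*12) = -8 - 7*(-3/7 - 12/7) = -8 - 7*(-15/7) = -8 + 15 = 7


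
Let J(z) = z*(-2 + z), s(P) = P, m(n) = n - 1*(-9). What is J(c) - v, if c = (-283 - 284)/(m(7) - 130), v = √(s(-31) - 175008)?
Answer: 21357/1444 - I*√175039 ≈ 14.79 - 418.38*I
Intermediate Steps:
m(n) = 9 + n (m(n) = n + 9 = 9 + n)
v = I*√175039 (v = √(-31 - 175008) = √(-175039) = I*√175039 ≈ 418.38*I)
c = 189/38 (c = (-283 - 284)/((9 + 7) - 130) = -567/(16 - 130) = -567/(-114) = -567*(-1/114) = 189/38 ≈ 4.9737)
J(c) - v = 189*(-2 + 189/38)/38 - I*√175039 = (189/38)*(113/38) - I*√175039 = 21357/1444 - I*√175039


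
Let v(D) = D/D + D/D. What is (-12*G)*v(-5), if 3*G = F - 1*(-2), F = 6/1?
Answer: -64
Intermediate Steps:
F = 6 (F = 6*1 = 6)
G = 8/3 (G = (6 - 1*(-2))/3 = (6 + 2)/3 = (1/3)*8 = 8/3 ≈ 2.6667)
v(D) = 2 (v(D) = 1 + 1 = 2)
(-12*G)*v(-5) = -12*8/3*2 = -32*2 = -64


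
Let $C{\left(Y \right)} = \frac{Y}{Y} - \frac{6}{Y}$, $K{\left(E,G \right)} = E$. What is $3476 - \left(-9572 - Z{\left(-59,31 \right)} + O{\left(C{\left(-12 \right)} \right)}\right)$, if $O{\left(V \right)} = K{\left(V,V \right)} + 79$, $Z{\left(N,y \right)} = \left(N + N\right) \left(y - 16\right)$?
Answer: $\frac{22395}{2} \approx 11198.0$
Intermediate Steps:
$Z{\left(N,y \right)} = 2 N \left(-16 + y\right)$
$C{\left(Y \right)} = 1 - \frac{6}{Y}$
$O{\left(V \right)} = 79 + V$ ($O{\left(V \right)} = V + 79 = 79 + V$)
$3476 - \left(-9572 - Z{\left(-59,31 \right)} + O{\left(C{\left(-12 \right)} \right)}\right) = 3476 - \left(-9493 + 118 \left(-16 + 31\right) + \frac{-6 - 12}{-12}\right) = 3476 - \left(-9493 + 1770 + \frac{3}{2}\right) = 3476 + \left(\left(9572 - 1770\right) - \left(79 + \frac{3}{2}\right)\right) = 3476 + \left(7802 - \frac{161}{2}\right) = 3476 + \frac{15443}{2} = \frac{22395}{2}$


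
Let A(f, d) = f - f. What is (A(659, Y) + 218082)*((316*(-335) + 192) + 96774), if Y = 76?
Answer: -1939621308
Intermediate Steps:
A(f, d) = 0
(A(659, Y) + 218082)*((316*(-335) + 192) + 96774) = (0 + 218082)*((316*(-335) + 192) + 96774) = 218082*((-105860 + 192) + 96774) = 218082*(-105668 + 96774) = 218082*(-8894) = -1939621308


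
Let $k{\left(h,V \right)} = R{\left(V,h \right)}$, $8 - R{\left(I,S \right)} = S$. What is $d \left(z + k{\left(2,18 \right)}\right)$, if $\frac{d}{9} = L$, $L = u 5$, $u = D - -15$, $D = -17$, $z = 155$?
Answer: $-14490$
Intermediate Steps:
$u = -2$ ($u = -17 - -15 = -17 + 15 = -2$)
$R{\left(I,S \right)} = 8 - S$
$k{\left(h,V \right)} = 8 - h$
$L = -10$ ($L = \left(-2\right) 5 = -10$)
$d = -90$ ($d = 9 \left(-10\right) = -90$)
$d \left(z + k{\left(2,18 \right)}\right) = - 90 \left(155 + \left(8 - 2\right)\right) = - 90 \left(155 + 6\right) = \left(-90\right) 161 = -14490$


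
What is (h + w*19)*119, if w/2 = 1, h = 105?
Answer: 17017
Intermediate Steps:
w = 2 (w = 2*1 = 2)
(h + w*19)*119 = (105 + 2*19)*119 = (105 + 38)*119 = 143*119 = 17017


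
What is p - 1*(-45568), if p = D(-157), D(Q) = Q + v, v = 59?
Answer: 45470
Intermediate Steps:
D(Q) = 59 + Q (D(Q) = Q + 59 = 59 + Q)
p = -98 (p = 59 - 157 = -98)
p - 1*(-45568) = -98 - 1*(-45568) = -98 + 45568 = 45470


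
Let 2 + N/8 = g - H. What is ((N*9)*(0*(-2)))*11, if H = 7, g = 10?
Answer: 0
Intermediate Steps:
N = 8 (N = -16 + 8*(10 - 1*7) = -16 + 8*(10 - 7) = -16 + 8*3 = -16 + 24 = 8)
((N*9)*(0*(-2)))*11 = ((8*9)*(0*(-2)))*11 = (72*0)*11 = 0*11 = 0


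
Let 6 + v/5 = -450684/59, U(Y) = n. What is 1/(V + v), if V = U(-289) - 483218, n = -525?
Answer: -59/30796027 ≈ -1.9158e-6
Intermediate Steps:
U(Y) = -525
V = -483743 (V = -525 - 483218 = -483743)
v = -2255190/59 (v = -30 + 5*(-450684/59) = -30 - 2253420/59 = -2255190/59 ≈ -38224.)
1/(V + v) = 1/(-483743 - 2255190/59) = 1/(-30796027/59) = -59/30796027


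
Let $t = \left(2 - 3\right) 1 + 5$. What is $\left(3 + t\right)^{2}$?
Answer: $49$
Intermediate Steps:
$t = 4$ ($t = \left(2 - 3\right) 1 + 5 = \left(-1\right) 1 + 5 = -1 + 5 = 4$)
$\left(3 + t\right)^{2} = \left(3 + 4\right)^{2} = 7^{2} = 49$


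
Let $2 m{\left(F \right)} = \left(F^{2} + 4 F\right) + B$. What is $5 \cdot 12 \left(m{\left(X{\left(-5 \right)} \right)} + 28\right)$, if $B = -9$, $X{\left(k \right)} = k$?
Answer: $1560$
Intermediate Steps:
$m{\left(F \right)} = - \frac{9}{2} + \frac{F^{2}}{2} + 2 F$ ($m{\left(F \right)} = \frac{\left(F^{2} + 4 F\right) - 9}{2} = \frac{-9 + F^{2} + 4 F}{2} = - \frac{9}{2} + \frac{F^{2}}{2} + 2 F$)
$5 \cdot 12 \left(m{\left(X{\left(-5 \right)} \right)} + 28\right) = 5 \cdot 12 \left(\left(- \frac{9}{2} + \frac{\left(-5\right)^{2}}{2} + 2 \left(-5\right)\right) + 28\right) = 60 \left(\left(- \frac{9}{2} + \frac{1}{2} \cdot 25 - 10\right) + 28\right) = 60 \left(\left(- \frac{9}{2} + \frac{25}{2} - 10\right) + 28\right) = 60 \left(-2 + 28\right) = 60 \cdot 26 = 1560$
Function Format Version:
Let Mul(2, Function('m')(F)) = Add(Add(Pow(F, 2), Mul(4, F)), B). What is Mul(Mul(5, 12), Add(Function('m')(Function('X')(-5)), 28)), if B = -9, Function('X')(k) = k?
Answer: 1560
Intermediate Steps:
Function('m')(F) = Add(Rational(-9, 2), Mul(Rational(1, 2), Pow(F, 2)), Mul(2, F)) (Function('m')(F) = Mul(Rational(1, 2), Add(Add(Pow(F, 2), Mul(4, F)), -9)) = Mul(Rational(1, 2), Add(-9, Pow(F, 2), Mul(4, F))) = Add(Rational(-9, 2), Mul(Rational(1, 2), Pow(F, 2)), Mul(2, F)))
Mul(Mul(5, 12), Add(Function('m')(Function('X')(-5)), 28)) = Mul(Mul(5, 12), Add(Add(Rational(-9, 2), Mul(Rational(1, 2), Pow(-5, 2)), Mul(2, -5)), 28)) = Mul(60, Add(Add(Rational(-9, 2), Mul(Rational(1, 2), 25), -10), 28)) = Mul(60, Add(Add(Rational(-9, 2), Rational(25, 2), -10), 28)) = Mul(60, Add(-2, 28)) = Mul(60, 26) = 1560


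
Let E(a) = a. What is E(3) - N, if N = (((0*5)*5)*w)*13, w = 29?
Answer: 3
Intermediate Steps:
N = 0 (N = (((0*5)*5)*29)*13 = ((0*5)*29)*13 = (0*29)*13 = 0*13 = 0)
E(3) - N = 3 - 1*0 = 3 + 0 = 3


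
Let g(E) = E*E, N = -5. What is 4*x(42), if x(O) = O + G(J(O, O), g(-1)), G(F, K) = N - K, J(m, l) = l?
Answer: 144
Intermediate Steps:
g(E) = E²
G(F, K) = -5 - K
x(O) = -6 + O (x(O) = O + (-5 - 1*(-1)²) = O + (-5 - 1*1) = O + (-5 - 1) = O - 6 = -6 + O)
4*x(42) = 4*(-6 + 42) = 4*36 = 144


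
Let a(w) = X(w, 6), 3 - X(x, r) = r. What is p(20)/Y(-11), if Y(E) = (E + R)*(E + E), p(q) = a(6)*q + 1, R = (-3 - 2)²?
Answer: 59/308 ≈ 0.19156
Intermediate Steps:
X(x, r) = 3 - r
a(w) = -3 (a(w) = 3 - 1*6 = 3 - 6 = -3)
R = 25 (R = (-5)² = 25)
p(q) = 1 - 3*q (p(q) = -3*q + 1 = 1 - 3*q)
Y(E) = 2*E*(25 + E) (Y(E) = (E + 25)*(E + E) = (25 + E)*(2*E) = 2*E*(25 + E))
p(20)/Y(-11) = (1 - 3*20)/((2*(-11)*(25 - 11))) = (1 - 60)/((2*(-11)*14)) = -59/(-308) = -59*(-1/308) = 59/308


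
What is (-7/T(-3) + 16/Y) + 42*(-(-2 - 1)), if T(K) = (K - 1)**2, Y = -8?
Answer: 1977/16 ≈ 123.56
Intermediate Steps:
T(K) = (-1 + K)**2
(-7/T(-3) + 16/Y) + 42*(-(-2 - 1)) = (-7/(-1 - 3)**2 + 16/(-8)) + 42*(-(-2 - 1)) = (-7/((-4)**2) + 16*(-1/8)) + 42*(-1*(-3)) = (-7/16 - 2) + 42*3 = (-7*1/16 - 2) + 126 = (-7/16 - 2) + 126 = -39/16 + 126 = 1977/16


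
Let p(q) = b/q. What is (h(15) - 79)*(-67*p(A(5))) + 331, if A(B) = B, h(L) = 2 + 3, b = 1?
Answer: 6613/5 ≈ 1322.6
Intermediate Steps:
h(L) = 5
p(q) = 1/q
(h(15) - 79)*(-67*p(A(5))) + 331 = (5 - 79)*(-67/5) + 331 = -(-4958)/5 + 331 = -74*(-67/5) + 331 = 4958/5 + 331 = 6613/5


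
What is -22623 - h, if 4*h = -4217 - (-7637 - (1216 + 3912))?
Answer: -24760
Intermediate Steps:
h = 2137 (h = (-4217 - (-7637 - (1216 + 3912)))/4 = (-4217 - (-7637 - 1*5128))/4 = (-4217 - (-7637 - 5128))/4 = (-4217 - 1*(-12765))/4 = (-4217 + 12765)/4 = (¼)*8548 = 2137)
-22623 - h = -22623 - 1*2137 = -22623 - 2137 = -24760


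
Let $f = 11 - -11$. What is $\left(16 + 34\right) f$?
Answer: $1100$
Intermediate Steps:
$f = 22$ ($f = 11 + 11 = 22$)
$\left(16 + 34\right) f = \left(16 + 34\right) 22 = 50 \cdot 22 = 1100$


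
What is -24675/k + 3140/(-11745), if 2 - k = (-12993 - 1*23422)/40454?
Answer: -2344851233894/275591727 ≈ -8508.4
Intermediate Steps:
k = 117323/40454 (k = 2 - (-12993 - 1*23422)/40454 = 2 - (-12993 - 23422)/40454 = 2 - (-36415)/40454 = 2 - 1*(-36415/40454) = 2 + 36415/40454 = 117323/40454 ≈ 2.9002)
-24675/k + 3140/(-11745) = -24675/117323/40454 + 3140/(-11745) = -24675*40454/117323 + 3140*(-1/11745) = -998202450/117323 - 628/2349 = -2344851233894/275591727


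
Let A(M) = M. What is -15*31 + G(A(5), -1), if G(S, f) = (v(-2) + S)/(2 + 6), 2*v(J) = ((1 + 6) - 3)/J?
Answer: -929/2 ≈ -464.50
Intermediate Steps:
v(J) = 2/J (v(J) = (((1 + 6) - 3)/J)/2 = ((7 - 3)/J)/2 = (4/J)/2 = 2/J)
G(S, f) = -⅛ + S/8 (G(S, f) = (2/(-2) + S)/(2 + 6) = (2*(-½) + S)/8 = (-1 + S)*(⅛) = -⅛ + S/8)
-15*31 + G(A(5), -1) = -15*31 + (-⅛ + (⅛)*5) = -465 + (-⅛ + 5/8) = -465 + ½ = -929/2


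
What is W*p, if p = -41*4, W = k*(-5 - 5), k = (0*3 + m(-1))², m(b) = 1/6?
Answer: 410/9 ≈ 45.556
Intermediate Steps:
m(b) = ⅙
k = 1/36 (k = (0*3 + ⅙)² = (0 + ⅙)² = (⅙)² = 1/36 ≈ 0.027778)
W = -5/18 (W = (-5 - 5)/36 = (1/36)*(-10) = -5/18 ≈ -0.27778)
p = -164
W*p = -5/18*(-164) = 410/9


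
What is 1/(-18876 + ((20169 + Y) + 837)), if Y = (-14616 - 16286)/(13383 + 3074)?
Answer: 16457/35022508 ≈ 0.00046990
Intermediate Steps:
Y = -30902/16457 ≈ -1.8777
1/(-18876 + ((20169 + Y) + 837)) = 1/(-18876 + ((20169 - 30902/16457) + 837)) = 1/(-18876 + (331890331/16457 + 837)) = 1/(-18876 + 345664840/16457) = 1/(35022508/16457) = 16457/35022508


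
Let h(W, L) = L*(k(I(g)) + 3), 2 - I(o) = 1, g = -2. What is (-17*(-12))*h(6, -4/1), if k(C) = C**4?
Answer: -3264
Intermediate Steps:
I(o) = 1 (I(o) = 2 - 1*1 = 2 - 1 = 1)
h(W, L) = 4*L (h(W, L) = L*(1**4 + 3) = L*(1 + 3) = L*4 = 4*L)
(-17*(-12))*h(6, -4/1) = (-17*(-12))*(4*(-4/1)) = 204*(4*(-4*1)) = 204*(4*(-4)) = 204*(-16) = -3264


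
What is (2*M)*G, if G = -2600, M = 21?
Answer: -109200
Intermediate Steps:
(2*M)*G = (2*21)*(-2600) = 42*(-2600) = -109200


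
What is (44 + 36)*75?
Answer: 6000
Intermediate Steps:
(44 + 36)*75 = 80*75 = 6000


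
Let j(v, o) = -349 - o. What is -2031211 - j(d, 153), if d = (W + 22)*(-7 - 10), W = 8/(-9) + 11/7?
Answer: -2030709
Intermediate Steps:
W = 43/63 (W = 8*(-⅑) + 11*(⅐) = -8/9 + 11/7 = 43/63 ≈ 0.68254)
d = -24293/63 (d = (43/63 + 22)*(-7 - 10) = (1429/63)*(-17) = -24293/63 ≈ -385.60)
-2031211 - j(d, 153) = -2031211 - (-349 - 1*153) = -2031211 - (-349 - 153) = -2031211 - 1*(-502) = -2031211 + 502 = -2030709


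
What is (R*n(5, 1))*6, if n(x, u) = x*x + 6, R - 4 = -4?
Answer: 0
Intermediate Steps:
R = 0 (R = 4 - 4 = 0)
n(x, u) = 6 + x**2 (n(x, u) = x**2 + 6 = 6 + x**2)
(R*n(5, 1))*6 = (0*(6 + 5**2))*6 = (0*(6 + 25))*6 = (0*31)*6 = 0*6 = 0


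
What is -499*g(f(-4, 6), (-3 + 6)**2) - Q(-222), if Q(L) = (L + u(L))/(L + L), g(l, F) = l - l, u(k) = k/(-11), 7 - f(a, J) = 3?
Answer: -5/11 ≈ -0.45455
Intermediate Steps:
f(a, J) = 4 (f(a, J) = 7 - 1*3 = 7 - 3 = 4)
u(k) = -k/11 (u(k) = k*(-1/11) = -k/11)
g(l, F) = 0
Q(L) = 5/11 (Q(L) = (L - L/11)/(L + L) = (10*L/11)/((2*L)) = (10*L/11)*(1/(2*L)) = 5/11)
-499*g(f(-4, 6), (-3 + 6)**2) - Q(-222) = -499*0 - 1*5/11 = 0 - 5/11 = -5/11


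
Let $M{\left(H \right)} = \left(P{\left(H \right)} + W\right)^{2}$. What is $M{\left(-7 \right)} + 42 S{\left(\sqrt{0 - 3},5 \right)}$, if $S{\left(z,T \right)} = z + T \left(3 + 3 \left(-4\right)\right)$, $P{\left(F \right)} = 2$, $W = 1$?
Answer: $-1881 + 42 i \sqrt{3} \approx -1881.0 + 72.746 i$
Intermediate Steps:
$M{\left(H \right)} = 9$ ($M{\left(H \right)} = \left(2 + 1\right)^{2} = 3^{2} = 9$)
$S{\left(z,T \right)} = z - 9 T$ ($S{\left(z,T \right)} = z + T \left(3 - 12\right) = z + T \left(-9\right) = z - 9 T$)
$M{\left(-7 \right)} + 42 S{\left(\sqrt{0 - 3},5 \right)} = 9 + 42 \left(\sqrt{0 - 3} - 45\right) = 9 + 42 \left(\sqrt{-3} - 45\right) = 9 + 42 \left(i \sqrt{3} - 45\right) = 9 + 42 \left(-45 + i \sqrt{3}\right) = 9 - \left(1890 - 42 i \sqrt{3}\right) = -1881 + 42 i \sqrt{3}$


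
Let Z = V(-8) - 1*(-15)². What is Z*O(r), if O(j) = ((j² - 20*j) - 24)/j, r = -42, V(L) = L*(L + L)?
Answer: 41710/7 ≈ 5958.6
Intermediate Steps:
V(L) = 2*L² (V(L) = L*(2*L) = 2*L²)
Z = -97 (Z = 2*(-8)² - 1*(-15)² = 2*64 - 1*225 = 128 - 225 = -97)
O(j) = (-24 + j² - 20*j)/j
Z*O(r) = -97*(-20 - 42 - 24/(-42)) = -97*(-20 - 42 - 24*(-1/42)) = -97*(-20 - 42 + 4/7) = -97*(-430/7) = 41710/7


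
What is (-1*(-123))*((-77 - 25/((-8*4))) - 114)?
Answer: -748701/32 ≈ -23397.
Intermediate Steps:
(-1*(-123))*((-77 - 25/((-8*4))) - 114) = 123*((-77 - 25/(-32)) - 114) = 123*((-77 - 25*(-1/32)) - 114) = 123*((-77 + 25/32) - 114) = 123*(-2439/32 - 114) = 123*(-6087/32) = -748701/32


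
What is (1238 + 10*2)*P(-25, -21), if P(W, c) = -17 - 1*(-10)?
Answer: -8806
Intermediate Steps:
P(W, c) = -7 (P(W, c) = -17 + 10 = -7)
(1238 + 10*2)*P(-25, -21) = (1238 + 10*2)*(-7) = (1238 + 20)*(-7) = 1258*(-7) = -8806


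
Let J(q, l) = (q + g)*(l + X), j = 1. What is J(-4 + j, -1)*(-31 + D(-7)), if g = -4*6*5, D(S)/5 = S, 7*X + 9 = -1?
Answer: -138006/7 ≈ -19715.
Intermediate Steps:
X = -10/7 (X = -9/7 + (⅐)*(-1) = -9/7 - ⅐ = -10/7 ≈ -1.4286)
D(S) = 5*S
g = -120 (g = -24*5 = -120)
J(q, l) = (-120 + q)*(-10/7 + l) (J(q, l) = (q - 120)*(l - 10/7) = (-120 + q)*(-10/7 + l))
J(-4 + j, -1)*(-31 + D(-7)) = (1200/7 - 120*(-1) - 10*(-4 + 1)/7 - (-4 + 1))*(-31 + 5*(-7)) = (1200/7 + 120 - 10/7*(-3) - 1*(-3))*(-31 - 35) = (1200/7 + 120 + 30/7 + 3)*(-66) = (2091/7)*(-66) = -138006/7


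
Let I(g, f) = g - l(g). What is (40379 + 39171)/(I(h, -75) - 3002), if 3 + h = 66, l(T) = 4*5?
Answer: -79550/2959 ≈ -26.884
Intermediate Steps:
l(T) = 20
h = 63 (h = -3 + 66 = 63)
I(g, f) = -20 + g (I(g, f) = g - 1*20 = g - 20 = -20 + g)
(40379 + 39171)/(I(h, -75) - 3002) = (40379 + 39171)/((-20 + 63) - 3002) = 79550/(43 - 3002) = 79550/(-2959) = 79550*(-1/2959) = -79550/2959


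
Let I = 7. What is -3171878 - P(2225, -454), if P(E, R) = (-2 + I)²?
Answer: -3171903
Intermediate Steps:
P(E, R) = 25 (P(E, R) = (-2 + 7)² = 5² = 25)
-3171878 - P(2225, -454) = -3171878 - 1*25 = -3171878 - 25 = -3171903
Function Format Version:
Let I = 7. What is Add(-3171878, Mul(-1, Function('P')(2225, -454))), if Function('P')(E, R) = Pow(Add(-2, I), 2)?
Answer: -3171903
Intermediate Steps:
Function('P')(E, R) = 25 (Function('P')(E, R) = Pow(Add(-2, 7), 2) = Pow(5, 2) = 25)
Add(-3171878, Mul(-1, Function('P')(2225, -454))) = Add(-3171878, Mul(-1, 25)) = Add(-3171878, -25) = -3171903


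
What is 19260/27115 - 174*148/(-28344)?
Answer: 10368091/6404563 ≈ 1.6189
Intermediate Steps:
19260/27115 - 174*148/(-28344) = 19260*(1/27115) - 25752*(-1/28344) = 3852/5423 + 1073/1181 = 10368091/6404563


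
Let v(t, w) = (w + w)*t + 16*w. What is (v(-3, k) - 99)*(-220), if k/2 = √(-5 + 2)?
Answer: 21780 - 4400*I*√3 ≈ 21780.0 - 7621.0*I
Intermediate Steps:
k = 2*I*√3 (k = 2*√(-5 + 2) = 2*√(-3) = 2*(I*√3) = 2*I*√3 ≈ 3.4641*I)
v(t, w) = 16*w + 2*t*w (v(t, w) = (2*w)*t + 16*w = 2*t*w + 16*w = 16*w + 2*t*w)
(v(-3, k) - 99)*(-220) = (2*(2*I*√3)*(8 - 3) - 99)*(-220) = (2*(2*I*√3)*5 - 99)*(-220) = (20*I*√3 - 99)*(-220) = (-99 + 20*I*√3)*(-220) = 21780 - 4400*I*√3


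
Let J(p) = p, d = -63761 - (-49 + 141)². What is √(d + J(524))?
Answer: I*√71701 ≈ 267.77*I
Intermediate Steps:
d = -72225 (d = -63761 - 1*92² = -63761 - 1*8464 = -63761 - 8464 = -72225)
√(d + J(524)) = √(-72225 + 524) = √(-71701) = I*√71701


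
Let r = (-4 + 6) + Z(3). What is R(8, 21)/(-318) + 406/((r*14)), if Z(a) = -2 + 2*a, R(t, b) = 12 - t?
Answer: 511/106 ≈ 4.8208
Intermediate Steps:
r = 6 (r = (-4 + 6) + (-2 + 2*3) = 2 + (-2 + 6) = 2 + 4 = 6)
R(8, 21)/(-318) + 406/((r*14)) = (12 - 1*8)/(-318) + 406/((6*14)) = (12 - 8)*(-1/318) + 406/84 = 4*(-1/318) + 406*(1/84) = -2/159 + 29/6 = 511/106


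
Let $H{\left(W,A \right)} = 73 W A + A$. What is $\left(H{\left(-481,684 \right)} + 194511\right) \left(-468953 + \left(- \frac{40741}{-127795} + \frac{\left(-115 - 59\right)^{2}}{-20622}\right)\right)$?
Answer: $\frac{4906861117811052625056}{439231415} \approx 1.1171 \cdot 10^{13}$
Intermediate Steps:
$H{\left(W,A \right)} = A + 73 A W$ ($H{\left(W,A \right)} = 73 A W + A = A + 73 A W$)
$\left(H{\left(-481,684 \right)} + 194511\right) \left(-468953 + \left(- \frac{40741}{-127795} + \frac{\left(-115 - 59\right)^{2}}{-20622}\right)\right) = \left(684 \left(1 + 73 \left(-481\right)\right) + 194511\right) \left(-468953 + \left(- \frac{40741}{-127795} + \frac{\left(-115 - 59\right)^{2}}{-20622}\right)\right) = \left(684 \left(1 - 35113\right) + 194511\right) \left(-468953 + \left(\left(-40741\right) \left(- \frac{1}{127795}\right) + \left(-174\right)^{2} \left(- \frac{1}{20622}\right)\right)\right) = \left(684 \left(-35112\right) + 194511\right) \left(-468953 + \left(\frac{40741}{127795} + 30276 \left(- \frac{1}{20622}\right)\right)\right) = \left(-24016608 + 194511\right) \left(-468953 + \left(\frac{40741}{127795} - \frac{5046}{3437}\right)\right) = - 23822097 \left(-468953 - \frac{504826753}{439231415}\right) = \left(-23822097\right) \left(- \frac{205979394585248}{439231415}\right) = \frac{4906861117811052625056}{439231415}$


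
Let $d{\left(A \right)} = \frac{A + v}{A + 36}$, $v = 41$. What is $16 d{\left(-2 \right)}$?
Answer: $\frac{312}{17} \approx 18.353$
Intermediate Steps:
$d{\left(A \right)} = \frac{41 + A}{36 + A}$ ($d{\left(A \right)} = \frac{A + 41}{A + 36} = \frac{41 + A}{36 + A}$)
$16 d{\left(-2 \right)} = 16 \frac{41 - 2}{36 - 2} = 16 \cdot \frac{1}{34} \cdot 39 = 16 \cdot \frac{39}{34} = \frac{312}{17}$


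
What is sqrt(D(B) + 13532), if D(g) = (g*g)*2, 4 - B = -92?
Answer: 2*sqrt(7991) ≈ 178.78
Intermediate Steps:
B = 96 (B = 4 - 1*(-92) = 4 + 92 = 96)
D(g) = 2*g**2 (D(g) = g**2*2 = 2*g**2)
sqrt(D(B) + 13532) = sqrt(2*96**2 + 13532) = sqrt(2*9216 + 13532) = sqrt(18432 + 13532) = sqrt(31964) = 2*sqrt(7991)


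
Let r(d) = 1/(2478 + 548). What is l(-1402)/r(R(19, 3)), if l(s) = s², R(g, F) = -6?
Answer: 5947917704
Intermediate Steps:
r(d) = 1/3026
l(-1402)/r(R(19, 3)) = (-1402)²/(1/3026) = 1965604*3026 = 5947917704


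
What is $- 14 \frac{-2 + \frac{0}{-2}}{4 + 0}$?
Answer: $7$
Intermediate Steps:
$- 14 \frac{-2 + \frac{0}{-2}}{4 + 0} = - 14 \frac{-2 + 0 \left(- \frac{1}{2}\right)}{4} = - 14 \left(-2 + 0\right) \frac{1}{4} = - 14 \left(\left(-2\right) \frac{1}{4}\right) = \left(-14\right) \left(- \frac{1}{2}\right) = 7$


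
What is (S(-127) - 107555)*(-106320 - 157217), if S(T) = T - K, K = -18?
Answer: 28373447568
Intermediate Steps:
S(T) = 18 + T (S(T) = T - 1*(-18) = T + 18 = 18 + T)
(S(-127) - 107555)*(-106320 - 157217) = ((18 - 127) - 107555)*(-106320 - 157217) = (-109 - 107555)*(-263537) = -107664*(-263537) = 28373447568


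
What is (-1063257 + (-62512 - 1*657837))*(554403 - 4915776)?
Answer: 7778971051038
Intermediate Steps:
(-1063257 + (-62512 - 1*657837))*(554403 - 4915776) = (-1063257 + (-62512 - 657837))*(-4361373) = (-1063257 - 720349)*(-4361373) = -1783606*(-4361373) = 7778971051038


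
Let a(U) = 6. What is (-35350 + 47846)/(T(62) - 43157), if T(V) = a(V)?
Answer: -12496/43151 ≈ -0.28959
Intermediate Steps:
T(V) = 6
(-35350 + 47846)/(T(62) - 43157) = (-35350 + 47846)/(6 - 43157) = 12496/(-43151) = 12496*(-1/43151) = -12496/43151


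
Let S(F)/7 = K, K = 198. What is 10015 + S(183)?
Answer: 11401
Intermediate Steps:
S(F) = 1386 (S(F) = 7*198 = 1386)
10015 + S(183) = 10015 + 1386 = 11401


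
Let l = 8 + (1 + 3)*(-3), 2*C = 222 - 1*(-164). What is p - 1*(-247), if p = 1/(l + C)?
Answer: 46684/189 ≈ 247.01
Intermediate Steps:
C = 193 (C = (222 - 1*(-164))/2 = (222 + 164)/2 = (1/2)*386 = 193)
l = -4 (l = 8 + 4*(-3) = 8 - 12 = -4)
p = 1/189 (p = 1/(-4 + 193) = 1/189 ≈ 0.0052910)
p - 1*(-247) = 1/189 - 1*(-247) = 1/189 + 247 = 46684/189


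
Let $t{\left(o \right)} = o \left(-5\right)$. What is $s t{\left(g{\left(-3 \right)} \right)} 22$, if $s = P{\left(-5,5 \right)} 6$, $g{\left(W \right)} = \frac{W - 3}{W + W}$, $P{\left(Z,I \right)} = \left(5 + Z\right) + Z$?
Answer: $3300$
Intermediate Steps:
$P{\left(Z,I \right)} = 5 + 2 Z$
$g{\left(W \right)} = \frac{-3 + W}{2 W}$
$t{\left(o \right)} = - 5 o$
$s = -30$ ($s = \left(5 + 2 \left(-5\right)\right) 6 = \left(5 - 10\right) 6 = \left(-5\right) 6 = -30$)
$s t{\left(g{\left(-3 \right)} \right)} 22 = - 30 \left(- 5 \frac{-3 - 3}{2 \left(-3\right)}\right) 22 = - 30 \left(- 5 \cdot \frac{1}{2} \left(- \frac{1}{3}\right) \left(-6\right)\right) 22 = - 30 \left(\left(-5\right) 1\right) 22 = \left(-30\right) \left(-5\right) 22 = 150 \cdot 22 = 3300$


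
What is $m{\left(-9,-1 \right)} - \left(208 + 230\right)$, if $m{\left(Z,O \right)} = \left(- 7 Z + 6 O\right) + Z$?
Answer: $-390$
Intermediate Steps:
$m{\left(Z,O \right)} = - 6 Z + 6 O$
$m{\left(-9,-1 \right)} - \left(208 + 230\right) = \left(\left(-6\right) \left(-9\right) + 6 \left(-1\right)\right) - \left(208 + 230\right) = \left(54 - 6\right) - 438 = 48 - 438 = -390$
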